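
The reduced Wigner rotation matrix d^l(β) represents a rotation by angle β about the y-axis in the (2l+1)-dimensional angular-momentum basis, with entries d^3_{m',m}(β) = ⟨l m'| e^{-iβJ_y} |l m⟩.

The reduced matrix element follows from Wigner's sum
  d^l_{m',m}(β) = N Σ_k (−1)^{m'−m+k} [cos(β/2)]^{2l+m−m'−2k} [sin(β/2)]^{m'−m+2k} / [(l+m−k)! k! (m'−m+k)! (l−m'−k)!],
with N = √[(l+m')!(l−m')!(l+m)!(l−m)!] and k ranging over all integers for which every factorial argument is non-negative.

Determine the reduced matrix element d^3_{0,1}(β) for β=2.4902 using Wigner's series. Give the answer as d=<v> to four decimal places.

d^3_{0,1}(β=2.4902) via Wigner's sum:
c=cos(2.4902/2)=0.319969, s=sin(2.4902/2)=0.947428; N=√[6·6·24·2]=41.569219
k: max(0,(1)−(0))=1 … min(3+(1),3−(0))=3
  k=1: (−1)^0·41.5692/(12)·0.3200^5·0.9474^1 = +0.011007
  k=2: (−1)^1·41.5692/(4)·0.3200^3·0.9474^3 = -0.289516
  k=3: (−1)^2·41.5692/(12)·0.3200^1·0.9474^5 = +0.846115
d^3_{0,1}(2.4902) = +0.011007 -0.289516 +0.846115 = +0.567606

d=0.5676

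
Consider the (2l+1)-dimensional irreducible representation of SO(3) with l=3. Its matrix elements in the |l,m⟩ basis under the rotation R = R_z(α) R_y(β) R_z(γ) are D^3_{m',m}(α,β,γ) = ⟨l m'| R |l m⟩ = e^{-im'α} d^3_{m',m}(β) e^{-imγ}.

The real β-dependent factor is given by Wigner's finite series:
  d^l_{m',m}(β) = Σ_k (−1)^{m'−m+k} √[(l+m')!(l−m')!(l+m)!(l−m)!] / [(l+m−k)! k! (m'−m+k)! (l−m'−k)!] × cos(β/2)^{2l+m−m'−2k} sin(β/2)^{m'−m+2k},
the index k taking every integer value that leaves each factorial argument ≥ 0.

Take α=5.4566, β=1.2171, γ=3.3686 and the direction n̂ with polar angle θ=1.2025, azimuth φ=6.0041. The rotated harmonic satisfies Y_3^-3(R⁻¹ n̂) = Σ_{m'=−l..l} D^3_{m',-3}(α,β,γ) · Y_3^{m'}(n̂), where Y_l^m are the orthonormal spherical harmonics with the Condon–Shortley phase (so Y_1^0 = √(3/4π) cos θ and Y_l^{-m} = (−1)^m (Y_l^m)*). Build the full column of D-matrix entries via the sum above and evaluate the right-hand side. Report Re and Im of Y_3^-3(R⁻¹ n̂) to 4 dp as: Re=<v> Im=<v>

Need the full column D^3_{m',-3} for m'=−3..3 at α=5.4566, β=1.2171, γ=3.3686.
cos(β/2)=0.820478, sin(β/2)=0.571678
d^3_{-3,-3}: single k=0 term ⇒ +0.305071;  D = +0.068937+0.297180i
d^3_{-2,-3}: single k=0 term ⇒ -0.520669;  D = +0.293410-0.430124i
d^3_{-1,-3}: single k=0 term ⇒ +0.573610;  D = -0.567543+0.083202i
d^3_{0,-3}: single k=0 term ⇒ -0.461499;  D = +0.358552+0.290554i
d^3_{1,-3}: single k=0 term ⇒ +0.278475;  D = -0.017585-0.277919i
d^3_{2,-3}: single k=0 term ⇒ -0.122716;  D = -0.084843+0.088661i
d^3_{3,-3}: single k=0 term ⇒ +0.034907;  D = +0.034900+0.000670i
Y_3^{m'}(θ=1.2025,φ=6.0041) and Σ D·Y over m':
  (+0.0689+0.2972i)·(+0.2268+0.2517i)  (+0.2934-0.4301i)·(+0.2716+0.1696i)  (-0.5675+0.0832i)·(-0.1020-0.0292i)  (+0.3586+0.2906i)·(-0.3160+0.0000i)  (-0.0176-0.2779i)·(+0.1020-0.0292i)  (-0.0848+0.0887i)·(+0.2716-0.1696i)  (+0.0349+0.0007i)·(-0.2268+0.2517i)
Y_3^-3(R⁻¹ n̂) = +0.014519-0.046754i

Re=0.0145 Im=-0.0468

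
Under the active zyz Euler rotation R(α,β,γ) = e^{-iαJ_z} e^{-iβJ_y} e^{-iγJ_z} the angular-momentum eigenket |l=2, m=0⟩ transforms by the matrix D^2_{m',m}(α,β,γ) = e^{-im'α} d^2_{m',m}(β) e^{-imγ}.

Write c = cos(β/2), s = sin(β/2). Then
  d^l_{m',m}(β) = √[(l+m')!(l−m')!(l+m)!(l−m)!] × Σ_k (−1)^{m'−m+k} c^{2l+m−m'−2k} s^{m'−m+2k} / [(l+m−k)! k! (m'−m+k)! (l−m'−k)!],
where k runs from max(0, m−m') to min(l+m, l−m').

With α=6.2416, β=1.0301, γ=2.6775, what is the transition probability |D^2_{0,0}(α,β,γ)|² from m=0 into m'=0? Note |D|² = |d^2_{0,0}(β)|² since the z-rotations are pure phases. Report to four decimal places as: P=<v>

P=0.0105

D^2_{0,0}(6.2416,1.0301,2.6775) = e^{-i·0·6.2416}·d^2_{0,0}(1.0301)·e^{-i·0·2.6775}. Compute d first:
Half-angle: c=0.870268, s=0.492578. N=√(2·2·2·2)=4.000000
The bounds max(0,m−m')=0 and min(l+m,l−m')=2 give 3 terms
  k=0: (−1)^0·4.0000/(4)·0.8703^4·0.4926^0 = +0.573604
  k=1: (−1)^1·4.0000/(1)·0.8703^2·0.4926^2 = -0.735050
  k=2: (−1)^2·4.0000/(4)·0.8703^0·0.4926^4 = +0.058871
d^2_{0,0}(1.0301) = +0.573604 -0.735050 +0.058871 = -0.102575
|D^2_{0,0}|² = |d^2_{0,0}(β)|² = (-0.102575)² = 0.010522 (the z-rotation phases have unit modulus)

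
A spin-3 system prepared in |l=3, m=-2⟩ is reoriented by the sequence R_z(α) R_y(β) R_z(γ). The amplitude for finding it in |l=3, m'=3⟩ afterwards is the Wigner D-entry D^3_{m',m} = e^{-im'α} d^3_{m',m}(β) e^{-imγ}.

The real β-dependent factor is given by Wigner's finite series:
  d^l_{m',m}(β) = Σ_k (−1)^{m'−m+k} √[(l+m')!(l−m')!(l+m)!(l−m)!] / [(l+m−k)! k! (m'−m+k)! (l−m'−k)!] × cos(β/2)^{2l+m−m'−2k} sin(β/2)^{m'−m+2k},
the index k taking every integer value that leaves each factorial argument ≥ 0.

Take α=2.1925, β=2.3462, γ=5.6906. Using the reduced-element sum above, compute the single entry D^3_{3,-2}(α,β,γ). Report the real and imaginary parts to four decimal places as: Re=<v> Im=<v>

Re=-0.0576 Im=0.6293

D^3_{3,-2}(2.1925,2.3462,5.6906) = e^{-i·3·2.1925}·d^3_{3,-2}(2.3462)·e^{-i·-2·5.6906}. Compute d first:
With c≡cos(β/2)=0.387295 and s≡sin(β/2)=0.921956, N=[720·1·1·120]^{1/2}=293.938769
k: max(0,(-2)−(3))=0 … min(3+(-2),3−(3))=0
  k=0: (−1)^5·293.9388/(120)·0.3873^1·0.9220^5 = -0.631929
d^3_{3,-2}(2.3462) = -0.631929
Phases: e^{-i·(3)·2.1925}=+0.957001-0.290084i, e^{-i·(-2)·5.6906}=+0.376139-0.926563i ⇒ D=-0.057622+0.629296i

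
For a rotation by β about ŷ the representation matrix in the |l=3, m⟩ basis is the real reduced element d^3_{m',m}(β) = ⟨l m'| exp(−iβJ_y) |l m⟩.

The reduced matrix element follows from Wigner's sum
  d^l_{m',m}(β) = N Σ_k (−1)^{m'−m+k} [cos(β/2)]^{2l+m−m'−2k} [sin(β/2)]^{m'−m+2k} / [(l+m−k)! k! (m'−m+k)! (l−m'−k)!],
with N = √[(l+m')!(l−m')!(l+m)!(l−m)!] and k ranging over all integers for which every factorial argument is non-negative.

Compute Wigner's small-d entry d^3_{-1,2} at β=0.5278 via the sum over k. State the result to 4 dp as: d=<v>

d=0.0973

d^3_{-1,2}(β=0.5278) via Wigner's sum:
c=cos(0.5278/2)=0.965380, s=sin(0.5278/2)=0.260848; N=√[2·24·120·1]=75.894664
k: max(0,(2)−(-1))=3 … min(3+(2),3−(-1))=4
  k=3: (−1)^0·75.8947/(12)·0.9654^3·0.2608^3 = +0.100992
  k=4: (−1)^1·75.8947/(24)·0.9654^1·0.2608^5 = -0.003687
d^3_{-1,2}(0.5278) = +0.100992 -0.003687 = +0.097305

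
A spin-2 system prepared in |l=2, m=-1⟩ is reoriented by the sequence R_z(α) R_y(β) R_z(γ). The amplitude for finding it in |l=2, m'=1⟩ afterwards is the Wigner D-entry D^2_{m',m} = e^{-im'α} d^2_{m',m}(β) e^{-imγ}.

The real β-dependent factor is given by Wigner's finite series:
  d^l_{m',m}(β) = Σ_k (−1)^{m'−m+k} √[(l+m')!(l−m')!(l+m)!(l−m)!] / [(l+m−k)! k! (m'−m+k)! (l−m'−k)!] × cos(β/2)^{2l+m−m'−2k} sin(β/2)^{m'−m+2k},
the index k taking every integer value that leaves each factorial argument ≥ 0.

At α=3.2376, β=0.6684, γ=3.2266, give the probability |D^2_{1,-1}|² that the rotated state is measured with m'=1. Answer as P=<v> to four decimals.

P=0.0764

First d^2_{1,-1}(β=0.6684), then the phase factors e^{-i(1)α} and e^{-i(-1)γ}:
Half-angle: c=0.944673, s=0.328014. N=√(6·1·1·6)=6.000000
Admissible k: 0..1 (factorial args all ≥0)
  k=0: (−1)^2·6.0000/(2)·0.9447^2·0.3280^2 = +0.288050
  k=1: (−1)^3·6.0000/(6)·0.9447^0·0.3280^4 = -0.011576
d^2_{1,-1}(0.6684) = +0.288050 -0.011576 = +0.276474
|D^2_{1,-1}|² = |d^2_{1,-1}(β)|² = (+0.276474)² = 0.076438 (the z-rotation phases have unit modulus)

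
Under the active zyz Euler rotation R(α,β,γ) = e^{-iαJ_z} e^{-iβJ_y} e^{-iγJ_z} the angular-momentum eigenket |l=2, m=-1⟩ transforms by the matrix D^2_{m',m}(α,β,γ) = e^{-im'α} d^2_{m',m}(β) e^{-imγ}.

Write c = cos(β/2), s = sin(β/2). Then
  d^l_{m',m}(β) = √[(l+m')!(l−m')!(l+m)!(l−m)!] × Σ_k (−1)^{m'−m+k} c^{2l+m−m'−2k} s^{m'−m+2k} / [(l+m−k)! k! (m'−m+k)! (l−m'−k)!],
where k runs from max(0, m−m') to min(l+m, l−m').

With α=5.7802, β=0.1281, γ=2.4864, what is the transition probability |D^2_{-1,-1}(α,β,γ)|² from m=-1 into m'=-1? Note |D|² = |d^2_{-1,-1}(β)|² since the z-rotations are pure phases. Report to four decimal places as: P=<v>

D^2_{-1,-1}(5.7802,0.1281,2.4864) = e^{-i·-1·5.7802}·d^2_{-1,-1}(0.1281)·e^{-i·-1·2.4864}. Compute d first:
c=cos(0.1281/2)=0.997949, s=sin(0.1281/2)=0.064006; N=√[1·6·1·6]=6.000000
k: max(0,(-1)−(-1))=0 … min(2+(-1),2−(-1))=1
  k=0: (−1)^0·6.0000/(6)·0.9979^4·0.0640^0 = +0.991823
  k=1: (−1)^1·6.0000/(2)·0.9979^2·0.0640^2 = -0.012240
d^2_{-1,-1}(0.1281) = +0.991823 -0.012240 = +0.979583
|D^2_{-1,-1}|² = |d^2_{-1,-1}(β)|² = (+0.979583)² = 0.959583 (the z-rotation phases have unit modulus)

P=0.9596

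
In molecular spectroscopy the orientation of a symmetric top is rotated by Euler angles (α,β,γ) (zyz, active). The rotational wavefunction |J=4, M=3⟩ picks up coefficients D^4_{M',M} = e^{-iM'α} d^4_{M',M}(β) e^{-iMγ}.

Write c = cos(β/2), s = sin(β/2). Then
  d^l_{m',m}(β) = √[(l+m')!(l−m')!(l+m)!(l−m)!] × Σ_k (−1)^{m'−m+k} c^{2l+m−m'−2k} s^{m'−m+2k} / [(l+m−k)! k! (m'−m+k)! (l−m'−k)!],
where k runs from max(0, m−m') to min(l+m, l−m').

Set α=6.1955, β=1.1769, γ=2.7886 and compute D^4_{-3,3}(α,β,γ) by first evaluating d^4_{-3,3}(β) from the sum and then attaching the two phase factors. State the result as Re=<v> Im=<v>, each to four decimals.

First d^4_{-3,3}(β=1.1769), then the phase factors e^{-i(-3)α} and e^{-i(3)γ}:
With c≡cos(β/2)=0.831802 and s≡sin(β/2)=0.555072, N=[1·5040·5040·1]^{1/2}=5040.000000
k: max(0,(3)−(-3))=6 … min(4+(3),4−(-3))=7
  k=6: (−1)^0·5040.0000/(720)·0.8318^2·0.5551^6 = +0.141656
  k=7: (−1)^1·5040.0000/(5040)·0.8318^0·0.5551^8 = -0.009011
d^4_{-3,3}(1.1769) = +0.141656 -0.009011 = +0.132645
Attach z-rotation phases: D = e^{-i(-3)(6.1955)}·(+0.132645)·e^{-i(3)(2.7886)} = -0.092802-0.094776i

Re=-0.0928 Im=-0.0948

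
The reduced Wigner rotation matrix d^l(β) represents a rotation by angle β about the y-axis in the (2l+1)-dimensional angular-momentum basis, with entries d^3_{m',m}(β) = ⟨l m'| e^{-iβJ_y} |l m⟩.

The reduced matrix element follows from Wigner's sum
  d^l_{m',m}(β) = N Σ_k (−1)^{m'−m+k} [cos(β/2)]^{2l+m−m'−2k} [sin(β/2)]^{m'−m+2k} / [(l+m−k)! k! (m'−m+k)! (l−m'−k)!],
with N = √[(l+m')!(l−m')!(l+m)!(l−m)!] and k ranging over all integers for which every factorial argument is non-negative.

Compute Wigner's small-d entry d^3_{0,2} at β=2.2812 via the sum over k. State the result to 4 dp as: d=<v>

d^3_{0,2}(β=2.2812) via Wigner's sum:
Half-angle: c=0.417049, s=0.908884. N=√(6·6·120·1)=65.726707
Admissible k: 2..3 (factorial args all ≥0)
  k=2: (−1)^0·65.7267/(12)·0.4170^4·0.9089^2 = +0.136876
  k=3: (−1)^1·65.7267/(12)·0.4170^2·0.9089^4 = -0.650083
d^3_{0,2}(2.2812) = +0.136876 -0.650083 = -0.513207

d=-0.5132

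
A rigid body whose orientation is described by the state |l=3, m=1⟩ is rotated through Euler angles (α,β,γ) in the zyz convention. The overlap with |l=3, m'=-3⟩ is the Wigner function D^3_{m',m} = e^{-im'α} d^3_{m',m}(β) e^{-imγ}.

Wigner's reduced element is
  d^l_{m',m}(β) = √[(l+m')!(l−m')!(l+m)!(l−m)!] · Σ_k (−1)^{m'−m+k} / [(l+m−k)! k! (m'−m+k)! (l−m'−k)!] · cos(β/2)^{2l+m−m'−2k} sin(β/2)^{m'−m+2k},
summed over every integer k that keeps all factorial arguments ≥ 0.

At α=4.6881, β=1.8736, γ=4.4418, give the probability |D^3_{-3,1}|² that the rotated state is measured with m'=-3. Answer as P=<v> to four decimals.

P=0.3279

First d^3_{-3,1}(β=1.8736), then the phase factors e^{-i(-3)α} and e^{-i(1)γ}:
c=cos(1.8736/2)=0.592369, s=sin(1.8736/2)=0.805667; N=√[1·720·24·2]=185.903201
k∈{4} keeps every argument non-negative
  k=4: (−1)^0·185.9032/(48)·0.5924^2·0.8057^4 = +0.572601
d^3_{-3,1}(1.8736) = +0.572601
|D^3_{-3,1}|² = |d^3_{-3,1}(β)|² = (+0.572601)² = 0.327872 (the z-rotation phases have unit modulus)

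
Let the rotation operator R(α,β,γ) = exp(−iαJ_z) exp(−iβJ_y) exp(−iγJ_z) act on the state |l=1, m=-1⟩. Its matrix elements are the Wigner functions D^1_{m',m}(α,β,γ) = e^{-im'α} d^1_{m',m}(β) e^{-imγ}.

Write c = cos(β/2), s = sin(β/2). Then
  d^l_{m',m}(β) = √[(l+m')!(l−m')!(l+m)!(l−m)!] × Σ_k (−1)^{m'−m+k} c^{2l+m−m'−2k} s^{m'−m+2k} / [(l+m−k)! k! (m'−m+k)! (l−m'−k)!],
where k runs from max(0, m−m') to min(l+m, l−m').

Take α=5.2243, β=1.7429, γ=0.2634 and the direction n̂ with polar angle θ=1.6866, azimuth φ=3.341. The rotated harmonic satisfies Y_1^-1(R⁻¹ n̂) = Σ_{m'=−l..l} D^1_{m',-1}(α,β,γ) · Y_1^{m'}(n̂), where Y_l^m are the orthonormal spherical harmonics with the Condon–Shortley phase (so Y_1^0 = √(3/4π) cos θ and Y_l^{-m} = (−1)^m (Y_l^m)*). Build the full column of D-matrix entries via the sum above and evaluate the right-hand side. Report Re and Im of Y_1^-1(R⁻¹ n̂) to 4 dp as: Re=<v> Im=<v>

Re=-0.0296 Im=0.3302

Need the full column D^1_{m',-1} for m'=−1..1 at α=5.2243, β=1.7429, γ=0.2634.
cos(β/2)=0.643718, sin(β/2)=0.765263
d^1_{-1,-1}: single k=0 term ⇒ +0.414372;  D = +0.290035-0.295946i
d^1_{0,-1}: single k=0 term ⇒ -0.696660;  D = -0.672633-0.181386i
d^1_{1,-1}: single k=0 term ⇒ +0.585628;  D = +0.144042+0.567637i
Y_1^{m'}(θ=1.6866,φ=3.341) and Σ D·Y over m':
  (+0.2900-0.2959i)·(-0.3364+0.0680i)  (-0.6726-0.1814i)·(-0.0565+0.0000i)  (+0.1440+0.5676i)·(+0.3364+0.0680i)
Y_1^-1(R⁻¹ n̂) = -0.029605+0.330241i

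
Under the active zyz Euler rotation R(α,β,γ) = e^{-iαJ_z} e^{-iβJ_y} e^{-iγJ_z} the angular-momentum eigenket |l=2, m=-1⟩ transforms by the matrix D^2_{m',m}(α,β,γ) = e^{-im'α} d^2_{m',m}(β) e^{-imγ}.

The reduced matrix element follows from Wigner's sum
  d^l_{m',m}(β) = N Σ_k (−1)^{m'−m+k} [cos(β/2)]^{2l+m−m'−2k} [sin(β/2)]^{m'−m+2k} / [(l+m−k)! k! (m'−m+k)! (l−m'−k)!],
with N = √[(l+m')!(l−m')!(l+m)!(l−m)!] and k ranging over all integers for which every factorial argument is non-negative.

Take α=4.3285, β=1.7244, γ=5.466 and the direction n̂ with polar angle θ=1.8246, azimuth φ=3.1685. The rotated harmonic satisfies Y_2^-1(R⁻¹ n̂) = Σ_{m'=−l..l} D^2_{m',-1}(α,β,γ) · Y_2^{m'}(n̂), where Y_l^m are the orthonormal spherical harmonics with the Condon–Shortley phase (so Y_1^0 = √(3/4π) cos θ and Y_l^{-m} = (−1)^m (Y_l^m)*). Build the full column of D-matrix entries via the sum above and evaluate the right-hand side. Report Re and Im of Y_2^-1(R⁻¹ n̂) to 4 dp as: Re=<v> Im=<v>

Need the full column D^2_{m',-1} for m'=−2..2 at α=4.3285, β=1.7244, γ=5.466.
cos(β/2)=0.650769, sin(β/2)=0.759276
d^2_{-2,-1}: single k=1 term ⇒ +0.418514;  D = +0.005929+0.418472i
d^2_{-1,-1}: k∈[0..1] ⇒ +0.179352 -0.732443 = -0.553091;  D = +0.515718+0.199863i
d^2_{0,-1}: k∈[0..1] ⇒ -0.512572 +0.697753 = +0.185180;  D = +0.126714-0.135038i
d^2_{1,-1}: k∈[0..1] ⇒ +0.732443 -0.332352 = +0.400091;  D = +0.167984+0.363117i
d^2_{2,-1}: single k=0 term ⇒ -0.569713;  D = +0.569017-0.028137i
Y_2^{m'}(θ=1.8246,φ=3.1685) and Σ D·Y over m':
  (+0.0059+0.4185i)·(+0.3614-0.0195i)  (+0.5157+0.1999i)·(+0.1877-0.0051i)  (+0.1267-0.1350i)·(-0.2557+0.0000i)  (+0.1680+0.3631i)·(-0.1877-0.0051i)  (+0.5690-0.0281i)·(+0.3614+0.0195i)
Y_2^-1(R⁻¹ n̂) = +0.252184+0.152467i

Re=0.2522 Im=0.1525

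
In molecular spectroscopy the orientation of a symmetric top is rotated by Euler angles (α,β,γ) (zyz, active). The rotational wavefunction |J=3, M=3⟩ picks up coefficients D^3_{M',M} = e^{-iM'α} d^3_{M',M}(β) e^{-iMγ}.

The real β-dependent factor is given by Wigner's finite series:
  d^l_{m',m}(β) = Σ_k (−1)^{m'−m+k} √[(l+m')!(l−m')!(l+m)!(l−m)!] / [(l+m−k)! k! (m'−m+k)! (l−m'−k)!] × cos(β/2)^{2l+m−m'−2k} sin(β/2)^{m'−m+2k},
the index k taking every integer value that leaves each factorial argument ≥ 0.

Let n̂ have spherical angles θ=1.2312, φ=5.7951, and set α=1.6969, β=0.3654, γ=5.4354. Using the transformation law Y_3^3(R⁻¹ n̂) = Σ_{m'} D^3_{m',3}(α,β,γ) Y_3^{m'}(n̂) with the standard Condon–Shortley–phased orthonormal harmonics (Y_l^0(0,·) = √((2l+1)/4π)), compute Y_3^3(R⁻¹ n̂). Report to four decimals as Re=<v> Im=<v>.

Need the full column D^3_{m',3} for m'=−3..3 at α=1.6969, β=0.3654, γ=5.4354.
cos(β/2)=0.983357, sin(β/2)=0.181685
d^3_{-3,3}: single k=6 term ⇒ +0.000036;  D = +0.000008+0.000035i
d^3_{-2,3}: single k=5 term ⇒ +0.000477;  D = +0.000449-0.000162i
d^3_{-1,3}: single k=4 term ⇒ +0.004081;  D = -0.001856-0.003634i
d^3_{0,3}: single k=3 term ⇒ +0.025504;  D = -0.021075+0.014363i
d^3_{1,3}: single k=2 term ⇒ +0.119544;  D = +0.079215+0.089531i
d^3_{2,3}: single k=1 term ⇒ +0.409214;  D = +0.269938-0.307555i
d^3_{3,3}: single k=0 term ⇒ +0.904204;  D = -0.749196-0.506252i
Y_3^{m'}(θ=1.2312,φ=5.7951) and Σ D·Y over m':
  (+0.0000+0.0000i)·(+0.0372+0.3478i)  (+0.0004-0.0002i)·(+0.1695+0.2507i)  (-0.0019-0.0036i)·(-0.1198-0.0636i)  (-0.0211+0.0144i)·(-0.3040+0.0000i)  (+0.0792+0.0895i)·(+0.1198-0.0636i)  (+0.2699-0.3076i)·(+0.1695-0.2507i)  (-0.7492-0.5063i)·(-0.0372+0.3478i)
Y_3^3(R⁻¹ n̂) = +0.194269-0.359569i

Re=0.1943 Im=-0.3596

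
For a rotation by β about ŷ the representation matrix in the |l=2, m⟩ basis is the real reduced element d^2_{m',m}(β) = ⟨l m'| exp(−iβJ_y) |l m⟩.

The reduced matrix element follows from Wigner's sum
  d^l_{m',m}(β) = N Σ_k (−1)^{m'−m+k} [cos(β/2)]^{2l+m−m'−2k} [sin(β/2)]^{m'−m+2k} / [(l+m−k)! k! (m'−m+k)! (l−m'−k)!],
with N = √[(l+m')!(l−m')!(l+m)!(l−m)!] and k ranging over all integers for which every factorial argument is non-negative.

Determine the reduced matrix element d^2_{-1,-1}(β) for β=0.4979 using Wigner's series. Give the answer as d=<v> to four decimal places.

d=0.7112

d^2_{-1,-1}(β=0.4979) via Wigner's sum:
With c≡cos(β/2)=0.969172 and s≡sin(β/2)=0.246386, N=[1·6·1·6]^{1/2}=6.000000
The bounds max(0,m−m')=0 and min(l+m,l−m')=1 give 2 terms
  k=0: (−1)^0·6.0000/(6)·0.9692^4·0.2464^0 = +0.882273
  k=1: (−1)^1·6.0000/(2)·0.9692^2·0.2464^2 = -0.171063
d^2_{-1,-1}(0.4979) = +0.882273 -0.171063 = +0.711210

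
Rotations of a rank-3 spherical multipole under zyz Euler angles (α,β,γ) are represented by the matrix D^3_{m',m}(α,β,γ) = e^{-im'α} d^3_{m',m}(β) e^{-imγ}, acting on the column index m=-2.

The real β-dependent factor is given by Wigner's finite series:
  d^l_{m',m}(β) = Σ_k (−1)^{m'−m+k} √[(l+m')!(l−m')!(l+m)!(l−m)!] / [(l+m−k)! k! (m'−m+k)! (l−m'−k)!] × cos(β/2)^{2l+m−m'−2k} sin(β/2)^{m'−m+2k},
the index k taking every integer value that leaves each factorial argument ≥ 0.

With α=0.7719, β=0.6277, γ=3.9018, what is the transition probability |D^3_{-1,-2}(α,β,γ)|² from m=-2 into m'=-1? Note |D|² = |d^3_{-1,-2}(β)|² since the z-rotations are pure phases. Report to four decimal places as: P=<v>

P=0.3598

D^3_{-1,-2}(0.7719,0.6277,3.9018) = e^{-i·-1·0.7719}·d^3_{-1,-2}(0.6277)·e^{-i·-2·3.9018}. Compute d first:
With c≡cos(β/2)=0.951152 and s≡sin(β/2)=0.308723, N=[2·24·1·120]^{1/2}=75.894664
k: max(0,(-2)−(-1))=0 … min(3+(-2),3−(-1))=1
  k=0: (−1)^1·75.8947/(24)·0.9512^5·0.3087^1 = -0.760009
  k=1: (−1)^2·75.8947/(12)·0.9512^3·0.3087^3 = +0.160135
d^3_{-1,-2}(0.6277) = -0.760009 +0.160135 = -0.599874
|D^3_{-1,-2}|² = |d^3_{-1,-2}(β)|² = (-0.599874)² = 0.359848 (the z-rotation phases have unit modulus)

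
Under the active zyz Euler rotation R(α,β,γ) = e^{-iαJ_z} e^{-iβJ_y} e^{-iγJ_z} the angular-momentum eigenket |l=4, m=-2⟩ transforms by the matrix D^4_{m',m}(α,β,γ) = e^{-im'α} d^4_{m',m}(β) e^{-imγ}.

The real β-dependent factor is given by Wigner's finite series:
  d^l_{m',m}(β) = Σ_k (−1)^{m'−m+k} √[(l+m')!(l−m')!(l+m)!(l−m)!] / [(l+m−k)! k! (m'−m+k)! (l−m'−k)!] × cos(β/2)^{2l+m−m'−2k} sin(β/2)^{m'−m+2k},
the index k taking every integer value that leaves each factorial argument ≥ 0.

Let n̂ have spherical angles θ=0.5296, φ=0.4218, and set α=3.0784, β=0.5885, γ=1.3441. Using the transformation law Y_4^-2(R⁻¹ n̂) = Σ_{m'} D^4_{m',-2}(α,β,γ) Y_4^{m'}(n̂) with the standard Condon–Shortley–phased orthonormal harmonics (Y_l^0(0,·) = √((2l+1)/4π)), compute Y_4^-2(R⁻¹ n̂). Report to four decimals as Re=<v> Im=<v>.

Need the full column D^4_{m',-2} for m'=−4..4 at α=3.0784, β=0.5885, γ=1.3441.
cos(β/2)=0.957020, sin(β/2)=0.290022
d^4_{-4,-2}: single k=2 term ⇒ +0.341954;  D = -0.260178+0.221900i
d^4_{-3,-2}: k∈[1..2] ⇒ +0.797888 -0.219828 = +0.578060;  D = +0.462632-0.346591i
d^4_{-2,-2}: k∈[0..2] ⇒ +0.703668 -0.775478 +0.089023 = +0.017213;  D = -0.014400+0.009430i
d^4_{-1,-2}: k∈[0..2] ⇒ -0.904720 +0.415437 -0.025435 = -0.514719;  D = -0.447554+0.254227i
d^4_{0,-2}: k∈[0..2] ⇒ +0.613069 -0.150141 +0.005171 = +0.468099;  D = -0.420805+0.205036i
d^4_{1,-2}: k∈[0..2] ⇒ -0.276958 +0.038153 -0.000701 = -0.239506;  D = -0.221503+0.091102i
d^4_{2,-2}: k∈[0..2] ⇒ +0.089023 -0.006540 +0.000050 = +0.082532;  D = -0.078159+0.026510i
d^4_{3,-2}: k∈[0..1] ⇒ -0.020189 +0.000618 = -0.019570;  D = -0.018893+0.005103i
d^4_{4,-2}: single k=0 term ⇒ +0.002884;  D = -0.002826+0.000575i
Y_4^{m'}(θ=0.5296,φ=0.4218) and Σ D·Y over m':
  (-0.2602+0.2219i)·(-0.0033-0.0286i)  (+0.4626-0.3466i)·(+0.0419-0.1328i)  (-0.0144+0.0094i)·(+0.2391-0.2687i)  (-0.4476+0.2542i)·(+0.4165-0.1869i)  (-0.4208+0.2050i)·(+0.0075+0.0000i)  (-0.2215+0.0911i)·(-0.4165-0.1869i)  (-0.0782+0.0265i)·(+0.2391+0.2687i)  (-0.0189+0.0051i)·(-0.0419-0.1328i)  (-0.0028+0.0006i)·(-0.0033+0.0286i)
Y_4^-2(R⁻¹ n̂) = -0.077480+0.118961i

Re=-0.0775 Im=0.1190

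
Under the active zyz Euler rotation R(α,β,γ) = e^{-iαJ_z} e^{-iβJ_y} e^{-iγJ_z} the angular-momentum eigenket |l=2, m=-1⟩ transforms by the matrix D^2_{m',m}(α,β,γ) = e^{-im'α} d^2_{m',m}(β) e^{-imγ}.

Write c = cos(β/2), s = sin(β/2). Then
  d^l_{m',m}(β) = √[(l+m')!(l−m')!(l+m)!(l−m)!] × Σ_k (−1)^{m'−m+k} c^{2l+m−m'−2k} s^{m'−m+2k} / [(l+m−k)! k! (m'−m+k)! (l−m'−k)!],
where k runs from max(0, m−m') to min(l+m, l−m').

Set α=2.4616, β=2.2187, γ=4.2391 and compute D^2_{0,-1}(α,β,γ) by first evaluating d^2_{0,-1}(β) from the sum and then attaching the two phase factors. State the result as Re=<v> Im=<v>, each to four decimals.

Re=-0.2686 Im=-0.5246

Split into d^2_{0,-1}(β=2.2187) × two z-phases.
Half-angle: c=0.445244, s=0.895409. N=√(2·2·1·6)=4.898979
k: max(0,(-1)−(0))=0 … min(2+(-1),2−(0))=1
  k=0: (−1)^1·4.8990/(2)·0.4452^3·0.8954^1 = -0.193593
  k=1: (−1)^2·4.8990/(2)·0.4452^1·0.8954^3 = +0.782958
d^2_{0,-1}(2.2187) = -0.193593 +0.782958 = +0.589364
D = (+1.000000+0.000000i)·(+0.589364)·(-0.455816-0.890074i) = -0.268642-0.524578i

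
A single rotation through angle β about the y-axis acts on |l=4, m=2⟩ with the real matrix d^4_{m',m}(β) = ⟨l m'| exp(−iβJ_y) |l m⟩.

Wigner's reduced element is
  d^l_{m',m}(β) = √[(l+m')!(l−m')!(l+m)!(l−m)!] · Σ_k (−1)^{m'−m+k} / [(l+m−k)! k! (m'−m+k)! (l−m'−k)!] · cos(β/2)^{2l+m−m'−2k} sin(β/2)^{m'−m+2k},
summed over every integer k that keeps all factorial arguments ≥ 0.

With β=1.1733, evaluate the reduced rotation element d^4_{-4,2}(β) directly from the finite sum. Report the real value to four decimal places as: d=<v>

d^4_{-4,2}(β=1.1733) via Wigner's sum:
Half-angle: c=0.832800, s=0.553574. N=√(1·40320·720·2)=7619.763776
k∈{6} keeps every argument non-negative
  k=6: (−1)^0·7619.7638/(1440)·0.8328^2·0.5536^6 = +0.105613
d^4_{-4,2}(1.1733) = +0.105613

d=0.1056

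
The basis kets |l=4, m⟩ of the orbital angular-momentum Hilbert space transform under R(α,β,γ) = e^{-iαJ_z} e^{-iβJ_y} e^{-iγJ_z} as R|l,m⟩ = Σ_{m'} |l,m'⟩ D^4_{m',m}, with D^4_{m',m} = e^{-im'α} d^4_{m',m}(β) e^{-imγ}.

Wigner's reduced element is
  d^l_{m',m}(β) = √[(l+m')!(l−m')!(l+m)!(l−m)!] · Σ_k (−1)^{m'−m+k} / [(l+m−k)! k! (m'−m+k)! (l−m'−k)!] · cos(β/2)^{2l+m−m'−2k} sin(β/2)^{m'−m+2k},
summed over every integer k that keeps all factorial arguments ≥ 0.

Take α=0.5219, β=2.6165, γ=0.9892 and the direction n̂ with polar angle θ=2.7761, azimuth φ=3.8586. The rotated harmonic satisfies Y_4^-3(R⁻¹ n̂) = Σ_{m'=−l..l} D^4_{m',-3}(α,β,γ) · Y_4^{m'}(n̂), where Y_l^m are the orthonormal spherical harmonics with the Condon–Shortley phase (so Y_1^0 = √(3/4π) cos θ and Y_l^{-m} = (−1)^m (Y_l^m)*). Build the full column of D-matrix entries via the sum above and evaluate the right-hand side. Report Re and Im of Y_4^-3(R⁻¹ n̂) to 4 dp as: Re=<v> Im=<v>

Need the full column D^4_{m',-3} for m'=−4..4 at α=0.5219, β=2.6165, γ=0.9892.
cos(β/2)=0.259540, sin(β/2)=0.965732
d^4_{-4,-3}: single k=1 term ⇒ +0.000217;  D = +0.000073-0.000204i
d^4_{-3,-3}: k∈[0..1] ⇒ +0.000021 -0.001995 = -0.001975;  D = +0.000352+0.001943i
d^4_{-2,-3}: k∈[0..1] ⇒ -0.000287 +0.011906 = +0.011620;  D = -0.007494-0.008880i
d^4_{-1,-3}: k∈[0..1] ⇒ +0.002263 -0.052212 = -0.049949;  D = +0.046956+0.017029i
d^4_{0,-3}: k∈[0..1] ⇒ -0.012550 +0.173765 = +0.161215;  D = -0.158781+0.027909i
d^4_{1,-3}: k∈[0..1] ⇒ +0.052212 -0.433731 = -0.381520;  D = +0.292809-0.244581i
d^4_{2,-3}: k∈[0..1] ⇒ -0.164848 +0.760792 = +0.595944;  D = -0.206029+0.559197i
d^4_{3,-3}: k∈[0..1] ⇒ +0.382515 -0.756578 = -0.374063;  D = -0.062878-0.368741i
d^4_{4,-3}: single k=0 term ⇒ -0.575105;  D = -0.366429-0.443256i
Y_4^{m'}(θ=2.7761,φ=3.8586) and Σ D·Y over m':
  (+0.0001-0.0002i)·(-0.0070-0.0020i)  (+0.0004+0.0019i)·(-0.0293-0.0446i)  (-0.0075-0.0089i)·(+0.0298-0.2161i)  (+0.0470+0.0170i)·(+0.3697-0.3223i)  (-0.1588+0.0279i)·(+0.3662+0.0000i)  (+0.2928-0.2446i)·(-0.3697-0.3223i)  (-0.2060+0.5592i)·(+0.0298+0.2161i)  (-0.0629-0.3687i)·(+0.0293-0.0446i)  (-0.3664-0.4433i)·(-0.0070+0.0020i)
Y_4^-3(R⁻¹ n̂) = -0.366323-0.034796i

Re=-0.3663 Im=-0.0348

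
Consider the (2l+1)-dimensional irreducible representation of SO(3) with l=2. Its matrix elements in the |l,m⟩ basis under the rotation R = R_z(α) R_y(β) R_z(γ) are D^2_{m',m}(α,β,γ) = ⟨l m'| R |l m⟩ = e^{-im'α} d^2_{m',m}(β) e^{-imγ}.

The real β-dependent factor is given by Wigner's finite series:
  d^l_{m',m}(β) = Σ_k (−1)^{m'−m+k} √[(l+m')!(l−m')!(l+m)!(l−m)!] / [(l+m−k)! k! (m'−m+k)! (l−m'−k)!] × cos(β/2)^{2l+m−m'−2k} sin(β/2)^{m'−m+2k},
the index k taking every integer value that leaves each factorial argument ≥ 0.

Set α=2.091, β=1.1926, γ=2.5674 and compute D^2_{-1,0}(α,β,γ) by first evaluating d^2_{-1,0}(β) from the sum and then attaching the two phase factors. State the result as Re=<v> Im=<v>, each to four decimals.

Re=-0.2089 Im=0.3647

First d^2_{-1,0}(β=1.1926), then the phase factors e^{-i(-1)α} and e^{-i(0)γ}:
With c≡cos(β/2)=0.827419 and s≡sin(β/2)=0.561585, N=[1·6·2·2]^{1/2}=4.898979
k∈{1,2} keeps every argument non-negative
  k=1: (−1)^0·4.8990/(2)·0.8274^3·0.5616^1 = +0.779234
  k=2: (−1)^1·4.8990/(2)·0.8274^1·0.5616^3 = -0.358961
d^2_{-1,0}(1.1926) = +0.779234 -0.358961 = +0.420273
Attach z-rotation phases: D = e^{-i(-1)(2.091)}·(+0.420273)·e^{-i(0)(2.5674)} = -0.208899+0.364678i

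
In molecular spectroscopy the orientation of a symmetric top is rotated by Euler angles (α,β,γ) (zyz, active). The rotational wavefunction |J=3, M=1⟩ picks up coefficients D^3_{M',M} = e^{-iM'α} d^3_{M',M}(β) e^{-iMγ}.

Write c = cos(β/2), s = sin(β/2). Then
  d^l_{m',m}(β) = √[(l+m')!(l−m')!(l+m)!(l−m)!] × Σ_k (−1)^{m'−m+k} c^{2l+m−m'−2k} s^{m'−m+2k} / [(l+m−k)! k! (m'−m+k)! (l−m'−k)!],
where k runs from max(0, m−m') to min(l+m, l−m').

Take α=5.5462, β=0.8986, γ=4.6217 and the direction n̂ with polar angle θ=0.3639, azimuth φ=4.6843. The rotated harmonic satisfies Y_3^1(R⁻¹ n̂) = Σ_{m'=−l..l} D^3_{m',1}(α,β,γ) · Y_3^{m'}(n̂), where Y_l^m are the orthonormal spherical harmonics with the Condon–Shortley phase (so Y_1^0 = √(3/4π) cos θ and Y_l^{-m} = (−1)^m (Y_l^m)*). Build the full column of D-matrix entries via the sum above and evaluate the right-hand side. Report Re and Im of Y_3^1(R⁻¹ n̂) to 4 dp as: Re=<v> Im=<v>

Need the full column D^3_{m',1} for m'=−3..3 at α=5.5462, β=0.8986, γ=4.6217.
cos(β/2)=0.900751, sin(β/2)=0.434335
d^3_{-3,1}: single k=4 term ⇒ +0.111829;  D = +0.095368-0.058401i
d^3_{-2,1}: k∈[3..4] ⇒ +0.378721 -0.044028 = +0.334693;  D = +0.328826+0.062393i
d^3_{-1,1}: k∈[2..4] ⇒ +0.745111 -0.230993 +0.006714 = +0.520831;  D = +0.313662+0.415790i
d^3_{0,1}: k∈[1..3] ⇒ +0.892155 -0.622302 +0.048230 = +0.318083;  D = -0.028807+0.316776i
d^3_{1,1}: k∈[0..2] ⇒ +0.534109 -0.993481 +0.173245 = -0.286127;  D = +0.210693-0.193591i
d^3_{2,1}: k∈[0..1] ⇒ -0.814422 +0.378721 = -0.435701;  D = +0.435693-0.002674i
d^3_{3,1}: single k=0 term ⇒ +0.480967;  D = -0.358132-0.321046i
Y_3^{m'}(θ=0.3639,φ=4.6843) and Σ D·Y over m':
  (+0.0954-0.0584i)·(+0.0016-0.0187i)  (+0.3288+0.0624i)·(-0.1208-0.0068i)  (+0.3137+0.4158i)·(-0.0109+0.3871i)  (-0.0288+0.3168i)·(+0.4766+0.0000i)  (+0.2107-0.1936i)·(+0.0109+0.3871i)  (+0.4357-0.0027i)·(-0.1208+0.0068i)  (-0.3581-0.3210i)·(-0.0016-0.0187i)
Y_3^1(R⁻¹ n̂) = -0.199165+0.346173i

Re=-0.1992 Im=0.3462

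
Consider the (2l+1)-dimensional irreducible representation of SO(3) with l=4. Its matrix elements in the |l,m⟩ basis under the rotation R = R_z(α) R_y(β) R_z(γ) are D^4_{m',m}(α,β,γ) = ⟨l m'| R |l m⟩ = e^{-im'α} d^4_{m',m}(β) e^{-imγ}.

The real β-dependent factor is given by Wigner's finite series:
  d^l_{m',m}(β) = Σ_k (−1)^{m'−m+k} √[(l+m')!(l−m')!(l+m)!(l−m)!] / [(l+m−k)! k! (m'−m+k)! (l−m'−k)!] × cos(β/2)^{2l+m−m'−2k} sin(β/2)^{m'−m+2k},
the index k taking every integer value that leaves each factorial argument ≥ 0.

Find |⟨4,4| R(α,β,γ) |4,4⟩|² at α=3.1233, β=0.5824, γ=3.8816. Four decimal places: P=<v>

First d^4_{4,4}(β=0.5824), then the phase factors e^{-i(4)α} and e^{-i(4)γ}:
c=cos(0.5824/2)=0.957900, s=sin(0.5824/2)=0.287102; N=√[40320·1·40320·1]=40320.000000
k: max(0,(4)−(4))=0 … min(4+(4),4−(4))=0
  k=0: (−1)^0·40320.0000/(40320)·0.9579^8·0.2871^0 = +0.708862
d^4_{4,4}(0.5824) = +0.708862
|D^4_{4,4}|² = |d^4_{4,4}(β)|² = (+0.708862)² = 0.502485 (the z-rotation phases have unit modulus)

P=0.5025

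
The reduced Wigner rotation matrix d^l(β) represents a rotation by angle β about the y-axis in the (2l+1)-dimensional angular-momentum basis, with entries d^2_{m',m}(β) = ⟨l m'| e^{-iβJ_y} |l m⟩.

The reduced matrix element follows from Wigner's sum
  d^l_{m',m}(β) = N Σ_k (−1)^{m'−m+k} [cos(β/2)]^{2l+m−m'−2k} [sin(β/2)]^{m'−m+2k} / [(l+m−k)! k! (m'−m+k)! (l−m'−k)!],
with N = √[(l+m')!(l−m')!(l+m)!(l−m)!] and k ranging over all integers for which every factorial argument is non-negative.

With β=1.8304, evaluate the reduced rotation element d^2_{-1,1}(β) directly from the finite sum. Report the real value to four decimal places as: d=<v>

d=0.3058

d^2_{-1,1}(β=1.8304) via Wigner's sum:
Half-angle: c=0.609632, s=0.792685. N=√(1·6·6·1)=6.000000
k: max(0,(1)−(-1))=2 … min(2+(1),2−(-1))=3
  k=2: (−1)^0·6.0000/(2)·0.6096^2·0.7927^2 = +0.700580
  k=3: (−1)^1·6.0000/(6)·0.6096^0·0.7927^4 = -0.394822
d^2_{-1,1}(1.8304) = +0.700580 -0.394822 = +0.305758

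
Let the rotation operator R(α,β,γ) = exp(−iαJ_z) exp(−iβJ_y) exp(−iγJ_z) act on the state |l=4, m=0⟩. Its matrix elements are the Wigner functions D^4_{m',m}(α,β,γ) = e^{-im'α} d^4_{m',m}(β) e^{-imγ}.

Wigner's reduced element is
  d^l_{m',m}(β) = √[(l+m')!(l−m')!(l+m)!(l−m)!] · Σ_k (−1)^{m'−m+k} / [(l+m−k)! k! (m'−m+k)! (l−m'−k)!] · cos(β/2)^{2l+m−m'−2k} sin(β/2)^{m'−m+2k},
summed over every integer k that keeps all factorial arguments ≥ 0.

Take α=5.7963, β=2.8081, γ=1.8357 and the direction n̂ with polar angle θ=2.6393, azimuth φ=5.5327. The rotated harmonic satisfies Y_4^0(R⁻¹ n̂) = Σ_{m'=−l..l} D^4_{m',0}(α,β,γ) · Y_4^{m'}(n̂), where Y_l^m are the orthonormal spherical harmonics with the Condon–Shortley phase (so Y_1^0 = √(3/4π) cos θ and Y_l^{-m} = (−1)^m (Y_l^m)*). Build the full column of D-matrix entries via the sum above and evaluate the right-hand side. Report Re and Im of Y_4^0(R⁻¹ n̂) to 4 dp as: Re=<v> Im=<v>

Need the full column D^4_{m',0} for m'=−4..4 at α=5.7963, β=2.8081, γ=1.8357.
cos(β/2)=0.165975, sin(β/2)=0.986130
d^4_{-4,0}: single k=4 term ⇒ +0.006004;  D = -0.002209-0.005583i
d^4_{-3,0}: k∈[3..4] ⇒ +0.001429 -0.050450 = -0.049021;  D = -0.005388+0.048724i
d^4_{-2,0}: k∈[2..4] ⇒ +0.000193 -0.018155 +0.240331 = +0.222369;  D = +0.125013-0.183902i
d^4_{-1,0}: k∈[1..4] ⇒ +0.000015 -0.003241 +0.114410 -0.673126 = -0.561942;  D = -0.496641+0.262919i
d^4_{0,0}: k∈[0..4] ⇒ +0.000001 -0.000325 +0.025835 -0.405330 +0.894280 = +0.514460;  D = +0.514460+0.000000i
d^4_{1,0}: k∈[0..3] ⇒ -0.000015 +0.003241 -0.114410 +0.673126 = +0.561942;  D = +0.496641+0.262919i
d^4_{2,0}: k∈[0..2] ⇒ +0.000193 -0.018155 +0.240331 = +0.222369;  D = +0.125013+0.183902i
d^4_{3,0}: k∈[0..1] ⇒ -0.001429 +0.050450 = +0.049021;  D = +0.005388+0.048724i
d^4_{4,0}: single k=0 term ⇒ +0.006004;  D = -0.002209+0.005583i
Y_4^{m'}(θ=2.6393,φ=5.5327) and Σ D·Y over m':
  (-0.0022-0.0056i)·(-0.0235+0.0033i)  (-0.0054+0.0487i)·(+0.0770-0.0951i)  (+0.1250-0.1839i)·(+0.0237+0.3386i)  (-0.4966+0.2629i)·(-0.3471-0.3237i)  (+0.5145+0.0000i)·(+0.0644+0.0000i)  (+0.4966+0.2629i)·(+0.3471-0.3237i)  (+0.1250+0.1839i)·(+0.0237-0.3386i)  (+0.0054+0.0487i)·(-0.0770-0.0951i)  (-0.0022+0.0056i)·(-0.0235-0.0033i)
Y_4^0(R⁻¹ n̂) = +0.687179-0.000000i

Re=0.6872 Im=0.0000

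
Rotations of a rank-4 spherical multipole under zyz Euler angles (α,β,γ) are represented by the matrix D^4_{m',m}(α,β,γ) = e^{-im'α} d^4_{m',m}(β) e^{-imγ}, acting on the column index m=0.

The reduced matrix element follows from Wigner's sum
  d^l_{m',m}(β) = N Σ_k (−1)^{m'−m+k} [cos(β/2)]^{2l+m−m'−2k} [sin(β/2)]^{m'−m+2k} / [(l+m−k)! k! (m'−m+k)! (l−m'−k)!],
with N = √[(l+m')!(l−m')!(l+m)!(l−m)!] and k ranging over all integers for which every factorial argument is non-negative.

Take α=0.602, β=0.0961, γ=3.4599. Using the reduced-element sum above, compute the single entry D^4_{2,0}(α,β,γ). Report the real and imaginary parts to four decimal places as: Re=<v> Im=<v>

D^4_{2,0}(0.602,0.0961,3.4599) = e^{-i·2·0.602}·d^4_{2,0}(0.0961)·e^{-i·0·3.4599}. Compute d first:
Half-angle: c=0.998846, s=0.048032. N=√(720·2·24·24)=910.735966
Admissible k: 0..2 (factorial args all ≥0)
  k=0: (−1)^2·910.7360/(96)·0.9988^6·0.0480^2 = +0.021735
  k=1: (−1)^3·910.7360/(36)·0.9988^4·0.0480^4 = -0.000134
  k=2: (−1)^4·910.7360/(96)·0.9988^2·0.0480^6 = +0.000000
d^4_{2,0}(0.0961) = +0.021735 -0.000134 +0.000000 = +0.021601
Attach z-rotation phases: D = e^{-i(2)(0.602)}·(+0.021601)·e^{-i(0)(3.4599)} = +0.007747-0.020164i

Re=0.0077 Im=-0.0202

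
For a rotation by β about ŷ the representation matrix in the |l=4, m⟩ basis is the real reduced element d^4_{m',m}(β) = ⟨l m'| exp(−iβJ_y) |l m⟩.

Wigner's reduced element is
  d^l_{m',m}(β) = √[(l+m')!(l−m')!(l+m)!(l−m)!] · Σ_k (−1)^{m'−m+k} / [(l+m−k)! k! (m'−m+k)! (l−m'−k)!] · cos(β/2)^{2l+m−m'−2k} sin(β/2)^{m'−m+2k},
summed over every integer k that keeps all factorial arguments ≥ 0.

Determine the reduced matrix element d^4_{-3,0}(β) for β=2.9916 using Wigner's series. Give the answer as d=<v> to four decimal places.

d^4_{-3,0}(β=2.9916) via Wigner's sum:
With c≡cos(β/2)=0.074926 and s≡sin(β/2)=0.997189, N=[1·5040·24·24]^{1/2}=1703.830978
k∈{3,4} keeps every argument non-negative
  k=3: (−1)^0·1703.8310/(144)·0.0749^5·0.9972^3 = +0.000028
  k=4: (−1)^1·1703.8310/(144)·0.0749^3·0.9972^5 = -0.004907
d^4_{-3,0}(2.9916) = +0.000028 -0.004907 = -0.004880

d=-0.0049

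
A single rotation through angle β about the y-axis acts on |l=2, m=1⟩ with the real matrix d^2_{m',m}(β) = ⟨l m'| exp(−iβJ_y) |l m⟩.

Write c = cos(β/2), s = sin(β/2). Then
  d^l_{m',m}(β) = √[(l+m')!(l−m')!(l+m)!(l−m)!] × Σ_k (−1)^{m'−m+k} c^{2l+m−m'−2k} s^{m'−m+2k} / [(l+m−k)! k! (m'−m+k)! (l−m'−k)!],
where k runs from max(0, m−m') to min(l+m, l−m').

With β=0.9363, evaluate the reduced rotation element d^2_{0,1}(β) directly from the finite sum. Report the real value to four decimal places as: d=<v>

d^2_{0,1}(β=0.9363) via Wigner's sum:
Half-angle: c=0.892405, s=0.451236. N=√(2·2·6·1)=4.898979
Admissible k: 1..2 (factorial args all ≥0)
  k=1: (−1)^0·4.8990/(2)·0.8924^3·0.4512^1 = +0.785534
  k=2: (−1)^1·4.8990/(2)·0.8924^1·0.4512^3 = -0.200839
d^2_{0,1}(0.9363) = +0.785534 -0.200839 = +0.584694

d=0.5847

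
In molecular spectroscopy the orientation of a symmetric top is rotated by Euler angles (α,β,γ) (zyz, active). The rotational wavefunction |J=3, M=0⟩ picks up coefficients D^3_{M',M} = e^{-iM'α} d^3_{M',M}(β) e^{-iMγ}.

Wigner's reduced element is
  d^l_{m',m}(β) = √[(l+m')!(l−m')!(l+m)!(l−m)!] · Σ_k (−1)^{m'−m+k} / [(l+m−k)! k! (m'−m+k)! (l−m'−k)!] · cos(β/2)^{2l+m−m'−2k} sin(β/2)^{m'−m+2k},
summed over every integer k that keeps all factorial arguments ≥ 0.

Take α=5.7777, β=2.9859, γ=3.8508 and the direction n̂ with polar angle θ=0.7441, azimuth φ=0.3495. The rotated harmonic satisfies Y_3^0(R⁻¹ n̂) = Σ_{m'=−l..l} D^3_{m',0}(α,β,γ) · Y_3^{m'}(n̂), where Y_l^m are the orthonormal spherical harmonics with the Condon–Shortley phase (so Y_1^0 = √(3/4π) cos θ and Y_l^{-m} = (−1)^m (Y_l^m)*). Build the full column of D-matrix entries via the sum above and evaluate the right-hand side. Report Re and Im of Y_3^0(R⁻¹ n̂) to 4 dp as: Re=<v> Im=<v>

Re=0.2052 Im=0.0000

Need the full column D^3_{m',0} for m'=−3..3 at α=5.7777, β=2.9859, γ=3.8508.
cos(β/2)=0.077768, sin(β/2)=0.996972
d^3_{-3,0}: single k=3 term ⇒ +0.002084;  D = +0.000113-0.002081i
d^3_{-2,0}: k∈[2..3] ⇒ +0.000199 -0.032726 = -0.032527;  D = -0.017273+0.027561i
d^3_{-1,0}: k∈[1..3] ⇒ +0.000010 -0.004843 +0.265341 = +0.260507;  D = +0.227928-0.126146i
d^3_{0,0}: k∈[0..3] ⇒ +0.000000 -0.000327 +0.053774 -0.981966 = -0.928519;  D = -0.928519+0.000000i
d^3_{1,0}: k∈[0..2] ⇒ -0.000010 +0.004843 -0.265341 = -0.260507;  D = -0.227928-0.126146i
d^3_{2,0}: k∈[0..1] ⇒ +0.000199 -0.032726 = -0.032527;  D = -0.017273-0.027561i
d^3_{3,0}: single k=0 term ⇒ -0.002084;  D = -0.000113-0.002081i
Y_3^{m'}(θ=0.7441,φ=0.3495) and Σ D·Y over m':
  (+0.0001-0.0021i)·(+0.0647-0.1124i)  (-0.0173+0.0276i)·(+0.2640-0.2219i)  (+0.2279-0.1261i)·(+0.3509-0.1279i)  (-0.9285+0.0000i)·(-0.0806+0.0000i)  (-0.2279-0.1261i)·(-0.3509-0.1279i)  (-0.0173-0.0276i)·(+0.2640+0.2219i)  (-0.0001-0.0021i)·(-0.0647-0.1124i)
Y_3^0(R⁻¹ n̂) = +0.205238-0.000000i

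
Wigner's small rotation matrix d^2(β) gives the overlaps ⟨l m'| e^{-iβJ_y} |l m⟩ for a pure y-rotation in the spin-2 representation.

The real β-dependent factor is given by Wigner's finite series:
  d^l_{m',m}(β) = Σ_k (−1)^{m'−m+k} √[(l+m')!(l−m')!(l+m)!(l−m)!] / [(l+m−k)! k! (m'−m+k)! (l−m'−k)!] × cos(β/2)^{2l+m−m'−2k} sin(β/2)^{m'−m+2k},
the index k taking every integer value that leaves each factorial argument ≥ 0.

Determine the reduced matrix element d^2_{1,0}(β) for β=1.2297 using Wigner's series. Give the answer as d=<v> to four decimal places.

d^2_{1,0}(β=1.2297) via Wigner's sum:
Half-angle: c=0.816860, s=0.576836. N=√(6·1·2·2)=4.898979
k∈{0,1} keeps every argument non-negative
  k=0: (−1)^1·4.8990/(2)·0.8169^3·0.5768^1 = -0.770142
  k=1: (−1)^2·4.8990/(2)·0.8169^1·0.5768^3 = +0.384043
d^2_{1,0}(1.2297) = -0.770142 +0.384043 = -0.386099

d=-0.3861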